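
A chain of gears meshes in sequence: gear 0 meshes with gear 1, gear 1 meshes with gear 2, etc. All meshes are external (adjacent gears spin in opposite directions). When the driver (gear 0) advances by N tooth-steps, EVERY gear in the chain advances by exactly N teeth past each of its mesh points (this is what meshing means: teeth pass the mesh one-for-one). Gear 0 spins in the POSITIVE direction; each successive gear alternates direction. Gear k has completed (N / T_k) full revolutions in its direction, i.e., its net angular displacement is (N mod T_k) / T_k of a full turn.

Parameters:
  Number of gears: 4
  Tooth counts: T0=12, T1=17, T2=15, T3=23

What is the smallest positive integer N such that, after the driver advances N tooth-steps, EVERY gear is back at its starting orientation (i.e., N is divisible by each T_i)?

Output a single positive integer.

Answer: 23460

Derivation:
Gear k returns to start when N is a multiple of T_k.
All gears at start simultaneously when N is a common multiple of [12, 17, 15, 23]; the smallest such N is lcm(12, 17, 15, 23).
Start: lcm = T0 = 12
Fold in T1=17: gcd(12, 17) = 1; lcm(12, 17) = 12 * 17 / 1 = 204 / 1 = 204
Fold in T2=15: gcd(204, 15) = 3; lcm(204, 15) = 204 * 15 / 3 = 3060 / 3 = 1020
Fold in T3=23: gcd(1020, 23) = 1; lcm(1020, 23) = 1020 * 23 / 1 = 23460 / 1 = 23460
Full cycle length = 23460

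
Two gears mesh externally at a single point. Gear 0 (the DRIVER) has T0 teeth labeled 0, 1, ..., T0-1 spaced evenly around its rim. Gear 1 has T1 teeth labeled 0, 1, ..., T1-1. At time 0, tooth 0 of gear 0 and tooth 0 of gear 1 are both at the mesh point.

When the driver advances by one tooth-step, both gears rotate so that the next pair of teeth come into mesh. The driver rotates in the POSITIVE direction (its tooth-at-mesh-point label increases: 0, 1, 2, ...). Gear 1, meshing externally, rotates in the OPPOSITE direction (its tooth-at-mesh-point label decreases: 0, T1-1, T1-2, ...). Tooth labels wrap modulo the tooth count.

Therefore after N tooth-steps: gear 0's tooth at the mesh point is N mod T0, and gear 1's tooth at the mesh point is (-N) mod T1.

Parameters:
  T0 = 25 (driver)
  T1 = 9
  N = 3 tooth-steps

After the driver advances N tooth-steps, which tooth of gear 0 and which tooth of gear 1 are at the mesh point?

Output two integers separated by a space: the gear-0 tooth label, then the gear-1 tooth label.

Answer: 3 6

Derivation:
Gear 0 (driver, T0=25): tooth at mesh = N mod T0
  3 = 0 * 25 + 3, so 3 mod 25 = 3
  gear 0 tooth = 3
Gear 1 (driven, T1=9): tooth at mesh = (-N) mod T1
  3 = 0 * 9 + 3, so 3 mod 9 = 3
  (-3) mod 9 = (-3) mod 9 = 9 - 3 = 6
Mesh after 3 steps: gear-0 tooth 3 meets gear-1 tooth 6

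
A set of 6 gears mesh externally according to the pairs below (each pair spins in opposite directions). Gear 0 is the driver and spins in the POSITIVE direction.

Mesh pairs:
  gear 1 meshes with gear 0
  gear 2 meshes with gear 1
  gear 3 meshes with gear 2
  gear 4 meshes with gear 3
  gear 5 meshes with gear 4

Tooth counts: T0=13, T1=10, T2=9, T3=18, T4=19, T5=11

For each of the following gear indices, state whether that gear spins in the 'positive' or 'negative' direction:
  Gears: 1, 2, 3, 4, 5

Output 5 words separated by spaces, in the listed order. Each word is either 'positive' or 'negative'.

Gear 0 (driver): positive (depth 0)
  gear 1: meshes with gear 0 -> depth 1 -> negative (opposite of gear 0)
  gear 2: meshes with gear 1 -> depth 2 -> positive (opposite of gear 1)
  gear 3: meshes with gear 2 -> depth 3 -> negative (opposite of gear 2)
  gear 4: meshes with gear 3 -> depth 4 -> positive (opposite of gear 3)
  gear 5: meshes with gear 4 -> depth 5 -> negative (opposite of gear 4)
Queried indices 1, 2, 3, 4, 5 -> negative, positive, negative, positive, negative

Answer: negative positive negative positive negative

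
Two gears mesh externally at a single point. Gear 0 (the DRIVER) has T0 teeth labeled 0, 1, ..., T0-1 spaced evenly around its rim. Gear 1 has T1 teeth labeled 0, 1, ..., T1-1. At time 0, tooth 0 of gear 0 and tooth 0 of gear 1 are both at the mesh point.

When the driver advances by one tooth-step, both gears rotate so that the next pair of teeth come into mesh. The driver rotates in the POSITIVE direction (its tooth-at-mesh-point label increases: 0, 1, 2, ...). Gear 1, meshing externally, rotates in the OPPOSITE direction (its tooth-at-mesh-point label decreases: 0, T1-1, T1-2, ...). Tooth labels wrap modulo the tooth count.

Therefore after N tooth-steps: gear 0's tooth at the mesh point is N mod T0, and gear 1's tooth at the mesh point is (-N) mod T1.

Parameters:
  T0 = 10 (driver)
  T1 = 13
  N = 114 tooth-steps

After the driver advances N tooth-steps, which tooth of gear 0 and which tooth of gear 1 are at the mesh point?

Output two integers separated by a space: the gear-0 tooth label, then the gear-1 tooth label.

Answer: 4 3

Derivation:
Gear 0 (driver, T0=10): tooth at mesh = N mod T0
  114 = 11 * 10 + 4, so 114 mod 10 = 4
  gear 0 tooth = 4
Gear 1 (driven, T1=13): tooth at mesh = (-N) mod T1
  114 = 8 * 13 + 10, so 114 mod 13 = 10
  (-114) mod 13 = (-10) mod 13 = 13 - 10 = 3
Mesh after 114 steps: gear-0 tooth 4 meets gear-1 tooth 3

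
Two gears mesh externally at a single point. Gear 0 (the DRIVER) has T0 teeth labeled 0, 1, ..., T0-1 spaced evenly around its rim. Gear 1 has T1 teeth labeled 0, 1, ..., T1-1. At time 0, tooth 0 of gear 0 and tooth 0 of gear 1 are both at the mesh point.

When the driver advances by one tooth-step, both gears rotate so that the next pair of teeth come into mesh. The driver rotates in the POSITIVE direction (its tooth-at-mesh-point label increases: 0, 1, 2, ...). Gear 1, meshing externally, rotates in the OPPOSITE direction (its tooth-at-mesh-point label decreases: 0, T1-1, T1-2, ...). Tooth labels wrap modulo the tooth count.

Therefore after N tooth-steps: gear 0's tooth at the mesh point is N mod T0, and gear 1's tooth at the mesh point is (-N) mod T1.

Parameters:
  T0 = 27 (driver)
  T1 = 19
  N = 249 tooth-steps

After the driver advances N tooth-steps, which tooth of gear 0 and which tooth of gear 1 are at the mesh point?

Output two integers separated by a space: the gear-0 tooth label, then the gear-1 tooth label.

Answer: 6 17

Derivation:
Gear 0 (driver, T0=27): tooth at mesh = N mod T0
  249 = 9 * 27 + 6, so 249 mod 27 = 6
  gear 0 tooth = 6
Gear 1 (driven, T1=19): tooth at mesh = (-N) mod T1
  249 = 13 * 19 + 2, so 249 mod 19 = 2
  (-249) mod 19 = (-2) mod 19 = 19 - 2 = 17
Mesh after 249 steps: gear-0 tooth 6 meets gear-1 tooth 17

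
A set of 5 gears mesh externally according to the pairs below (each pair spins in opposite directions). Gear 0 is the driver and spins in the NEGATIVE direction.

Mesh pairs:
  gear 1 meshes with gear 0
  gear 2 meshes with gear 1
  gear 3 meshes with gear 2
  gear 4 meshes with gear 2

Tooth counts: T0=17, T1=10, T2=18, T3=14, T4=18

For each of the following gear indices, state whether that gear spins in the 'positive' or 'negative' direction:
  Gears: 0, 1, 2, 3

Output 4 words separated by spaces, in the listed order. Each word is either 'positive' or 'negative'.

Answer: negative positive negative positive

Derivation:
Gear 0 (driver): negative (depth 0)
  gear 1: meshes with gear 0 -> depth 1 -> positive (opposite of gear 0)
  gear 2: meshes with gear 1 -> depth 2 -> negative (opposite of gear 1)
  gear 3: meshes with gear 2 -> depth 3 -> positive (opposite of gear 2)
  gear 4: meshes with gear 2 -> depth 3 -> positive (opposite of gear 2)
Queried indices 0, 1, 2, 3 -> negative, positive, negative, positive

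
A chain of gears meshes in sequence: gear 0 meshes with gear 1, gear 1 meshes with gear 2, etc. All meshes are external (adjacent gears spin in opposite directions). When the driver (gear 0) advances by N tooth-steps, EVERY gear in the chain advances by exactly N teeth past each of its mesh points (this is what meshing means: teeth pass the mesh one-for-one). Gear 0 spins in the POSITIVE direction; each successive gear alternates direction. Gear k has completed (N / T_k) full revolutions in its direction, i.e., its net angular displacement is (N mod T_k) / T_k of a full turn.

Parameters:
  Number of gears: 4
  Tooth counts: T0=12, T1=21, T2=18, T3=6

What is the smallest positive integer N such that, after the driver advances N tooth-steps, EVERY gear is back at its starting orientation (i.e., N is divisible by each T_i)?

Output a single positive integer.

Answer: 252

Derivation:
Gear k returns to start when N is a multiple of T_k.
All gears at start simultaneously when N is a common multiple of [12, 21, 18, 6]; the smallest such N is lcm(12, 21, 18, 6).
Start: lcm = T0 = 12
Fold in T1=21: gcd(12, 21) = 3; lcm(12, 21) = 12 * 21 / 3 = 252 / 3 = 84
Fold in T2=18: gcd(84, 18) = 6; lcm(84, 18) = 84 * 18 / 6 = 1512 / 6 = 252
Fold in T3=6: gcd(252, 6) = 6; lcm(252, 6) = 252 * 6 / 6 = 1512 / 6 = 252
Full cycle length = 252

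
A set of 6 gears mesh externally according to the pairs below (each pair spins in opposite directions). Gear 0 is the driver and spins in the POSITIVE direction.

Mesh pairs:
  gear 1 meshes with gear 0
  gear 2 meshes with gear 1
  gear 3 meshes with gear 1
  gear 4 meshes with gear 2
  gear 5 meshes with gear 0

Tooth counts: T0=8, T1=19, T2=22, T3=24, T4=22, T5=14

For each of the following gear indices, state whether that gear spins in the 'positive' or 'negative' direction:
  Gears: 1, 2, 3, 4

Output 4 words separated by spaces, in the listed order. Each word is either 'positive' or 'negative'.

Answer: negative positive positive negative

Derivation:
Gear 0 (driver): positive (depth 0)
  gear 1: meshes with gear 0 -> depth 1 -> negative (opposite of gear 0)
  gear 2: meshes with gear 1 -> depth 2 -> positive (opposite of gear 1)
  gear 3: meshes with gear 1 -> depth 2 -> positive (opposite of gear 1)
  gear 4: meshes with gear 2 -> depth 3 -> negative (opposite of gear 2)
  gear 5: meshes with gear 0 -> depth 1 -> negative (opposite of gear 0)
Queried indices 1, 2, 3, 4 -> negative, positive, positive, negative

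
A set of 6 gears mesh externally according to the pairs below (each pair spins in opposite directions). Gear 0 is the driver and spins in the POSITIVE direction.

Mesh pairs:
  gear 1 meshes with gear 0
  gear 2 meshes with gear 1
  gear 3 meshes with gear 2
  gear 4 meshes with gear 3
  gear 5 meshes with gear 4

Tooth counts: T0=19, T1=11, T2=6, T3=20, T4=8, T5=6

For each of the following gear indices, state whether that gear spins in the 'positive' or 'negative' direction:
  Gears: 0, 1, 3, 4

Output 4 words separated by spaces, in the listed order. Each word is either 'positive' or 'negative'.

Gear 0 (driver): positive (depth 0)
  gear 1: meshes with gear 0 -> depth 1 -> negative (opposite of gear 0)
  gear 2: meshes with gear 1 -> depth 2 -> positive (opposite of gear 1)
  gear 3: meshes with gear 2 -> depth 3 -> negative (opposite of gear 2)
  gear 4: meshes with gear 3 -> depth 4 -> positive (opposite of gear 3)
  gear 5: meshes with gear 4 -> depth 5 -> negative (opposite of gear 4)
Queried indices 0, 1, 3, 4 -> positive, negative, negative, positive

Answer: positive negative negative positive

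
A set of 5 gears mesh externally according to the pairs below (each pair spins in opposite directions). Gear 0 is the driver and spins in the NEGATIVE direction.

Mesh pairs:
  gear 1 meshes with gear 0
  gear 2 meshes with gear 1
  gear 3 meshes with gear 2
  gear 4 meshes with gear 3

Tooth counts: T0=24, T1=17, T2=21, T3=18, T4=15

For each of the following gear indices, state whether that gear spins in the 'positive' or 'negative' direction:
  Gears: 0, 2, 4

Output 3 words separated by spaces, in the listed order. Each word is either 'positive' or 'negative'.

Gear 0 (driver): negative (depth 0)
  gear 1: meshes with gear 0 -> depth 1 -> positive (opposite of gear 0)
  gear 2: meshes with gear 1 -> depth 2 -> negative (opposite of gear 1)
  gear 3: meshes with gear 2 -> depth 3 -> positive (opposite of gear 2)
  gear 4: meshes with gear 3 -> depth 4 -> negative (opposite of gear 3)
Queried indices 0, 2, 4 -> negative, negative, negative

Answer: negative negative negative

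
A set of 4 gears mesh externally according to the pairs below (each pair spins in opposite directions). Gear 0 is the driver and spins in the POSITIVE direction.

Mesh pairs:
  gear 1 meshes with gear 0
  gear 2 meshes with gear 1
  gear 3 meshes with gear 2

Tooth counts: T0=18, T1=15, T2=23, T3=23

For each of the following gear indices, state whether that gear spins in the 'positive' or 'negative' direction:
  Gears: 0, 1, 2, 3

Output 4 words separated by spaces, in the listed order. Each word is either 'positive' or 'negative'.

Gear 0 (driver): positive (depth 0)
  gear 1: meshes with gear 0 -> depth 1 -> negative (opposite of gear 0)
  gear 2: meshes with gear 1 -> depth 2 -> positive (opposite of gear 1)
  gear 3: meshes with gear 2 -> depth 3 -> negative (opposite of gear 2)
Queried indices 0, 1, 2, 3 -> positive, negative, positive, negative

Answer: positive negative positive negative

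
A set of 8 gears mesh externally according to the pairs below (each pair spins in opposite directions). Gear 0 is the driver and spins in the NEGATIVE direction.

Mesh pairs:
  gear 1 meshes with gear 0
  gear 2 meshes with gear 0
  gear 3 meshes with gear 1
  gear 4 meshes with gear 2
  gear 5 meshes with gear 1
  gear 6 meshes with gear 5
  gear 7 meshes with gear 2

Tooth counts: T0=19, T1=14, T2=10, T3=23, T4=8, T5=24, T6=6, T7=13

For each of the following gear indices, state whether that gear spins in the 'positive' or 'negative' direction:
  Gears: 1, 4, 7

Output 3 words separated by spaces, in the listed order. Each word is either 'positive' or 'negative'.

Answer: positive negative negative

Derivation:
Gear 0 (driver): negative (depth 0)
  gear 1: meshes with gear 0 -> depth 1 -> positive (opposite of gear 0)
  gear 2: meshes with gear 0 -> depth 1 -> positive (opposite of gear 0)
  gear 3: meshes with gear 1 -> depth 2 -> negative (opposite of gear 1)
  gear 4: meshes with gear 2 -> depth 2 -> negative (opposite of gear 2)
  gear 5: meshes with gear 1 -> depth 2 -> negative (opposite of gear 1)
  gear 6: meshes with gear 5 -> depth 3 -> positive (opposite of gear 5)
  gear 7: meshes with gear 2 -> depth 2 -> negative (opposite of gear 2)
Queried indices 1, 4, 7 -> positive, negative, negative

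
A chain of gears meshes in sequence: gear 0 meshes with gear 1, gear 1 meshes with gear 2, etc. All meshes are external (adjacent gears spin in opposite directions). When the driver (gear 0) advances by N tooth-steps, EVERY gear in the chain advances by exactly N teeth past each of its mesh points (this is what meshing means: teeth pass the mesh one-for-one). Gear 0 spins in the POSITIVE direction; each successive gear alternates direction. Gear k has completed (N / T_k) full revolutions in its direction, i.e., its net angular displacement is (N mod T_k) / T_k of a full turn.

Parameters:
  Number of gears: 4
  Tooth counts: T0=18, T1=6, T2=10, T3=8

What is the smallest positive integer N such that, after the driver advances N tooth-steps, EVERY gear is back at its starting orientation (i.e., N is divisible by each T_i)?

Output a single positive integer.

Answer: 360

Derivation:
Gear k returns to start when N is a multiple of T_k.
All gears at start simultaneously when N is a common multiple of [18, 6, 10, 8]; the smallest such N is lcm(18, 6, 10, 8).
Start: lcm = T0 = 18
Fold in T1=6: gcd(18, 6) = 6; lcm(18, 6) = 18 * 6 / 6 = 108 / 6 = 18
Fold in T2=10: gcd(18, 10) = 2; lcm(18, 10) = 18 * 10 / 2 = 180 / 2 = 90
Fold in T3=8: gcd(90, 8) = 2; lcm(90, 8) = 90 * 8 / 2 = 720 / 2 = 360
Full cycle length = 360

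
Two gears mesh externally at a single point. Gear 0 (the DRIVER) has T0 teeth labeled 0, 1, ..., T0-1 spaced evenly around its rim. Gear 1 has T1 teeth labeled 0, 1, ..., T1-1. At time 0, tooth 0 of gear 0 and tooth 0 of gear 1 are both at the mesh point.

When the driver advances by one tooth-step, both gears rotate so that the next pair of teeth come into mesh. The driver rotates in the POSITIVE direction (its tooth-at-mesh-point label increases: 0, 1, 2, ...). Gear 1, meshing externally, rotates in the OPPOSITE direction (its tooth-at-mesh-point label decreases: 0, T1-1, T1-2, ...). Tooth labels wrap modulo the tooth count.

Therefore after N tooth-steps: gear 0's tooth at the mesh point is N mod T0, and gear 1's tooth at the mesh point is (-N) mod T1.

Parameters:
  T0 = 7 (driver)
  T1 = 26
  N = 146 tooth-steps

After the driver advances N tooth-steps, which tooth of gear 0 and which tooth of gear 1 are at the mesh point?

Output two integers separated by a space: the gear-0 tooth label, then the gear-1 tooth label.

Answer: 6 10

Derivation:
Gear 0 (driver, T0=7): tooth at mesh = N mod T0
  146 = 20 * 7 + 6, so 146 mod 7 = 6
  gear 0 tooth = 6
Gear 1 (driven, T1=26): tooth at mesh = (-N) mod T1
  146 = 5 * 26 + 16, so 146 mod 26 = 16
  (-146) mod 26 = (-16) mod 26 = 26 - 16 = 10
Mesh after 146 steps: gear-0 tooth 6 meets gear-1 tooth 10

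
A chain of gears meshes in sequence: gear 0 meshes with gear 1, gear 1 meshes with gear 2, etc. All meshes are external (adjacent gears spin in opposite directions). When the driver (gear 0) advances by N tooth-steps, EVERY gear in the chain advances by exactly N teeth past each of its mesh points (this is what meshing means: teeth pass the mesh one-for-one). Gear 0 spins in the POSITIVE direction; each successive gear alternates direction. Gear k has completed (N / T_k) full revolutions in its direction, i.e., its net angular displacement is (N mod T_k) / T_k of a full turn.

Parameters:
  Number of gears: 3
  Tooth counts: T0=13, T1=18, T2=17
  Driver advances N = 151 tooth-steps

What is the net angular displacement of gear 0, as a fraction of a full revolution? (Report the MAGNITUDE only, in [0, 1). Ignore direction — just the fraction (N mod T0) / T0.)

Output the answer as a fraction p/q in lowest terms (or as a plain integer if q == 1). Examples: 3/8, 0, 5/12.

Answer: 8/13

Derivation:
Chain of 3 gears, tooth counts: [13, 18, 17]
  gear 0: T0=13, direction=positive, advance = 151 mod 13 = 8 teeth = 8/13 turn
  gear 1: T1=18, direction=negative, advance = 151 mod 18 = 7 teeth = 7/18 turn
  gear 2: T2=17, direction=positive, advance = 151 mod 17 = 15 teeth = 15/17 turn
Gear 0: 151 mod 13 = 8
Fraction = 8 / 13 = 8/13 (gcd(8,13)=1) = 8/13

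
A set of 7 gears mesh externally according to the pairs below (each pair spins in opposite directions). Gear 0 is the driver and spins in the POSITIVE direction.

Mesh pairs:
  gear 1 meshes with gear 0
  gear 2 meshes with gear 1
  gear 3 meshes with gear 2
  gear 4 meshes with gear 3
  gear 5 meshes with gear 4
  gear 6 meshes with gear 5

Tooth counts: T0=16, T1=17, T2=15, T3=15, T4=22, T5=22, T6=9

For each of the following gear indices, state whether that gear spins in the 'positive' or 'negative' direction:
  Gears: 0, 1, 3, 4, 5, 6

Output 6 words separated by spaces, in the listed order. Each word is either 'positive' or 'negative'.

Gear 0 (driver): positive (depth 0)
  gear 1: meshes with gear 0 -> depth 1 -> negative (opposite of gear 0)
  gear 2: meshes with gear 1 -> depth 2 -> positive (opposite of gear 1)
  gear 3: meshes with gear 2 -> depth 3 -> negative (opposite of gear 2)
  gear 4: meshes with gear 3 -> depth 4 -> positive (opposite of gear 3)
  gear 5: meshes with gear 4 -> depth 5 -> negative (opposite of gear 4)
  gear 6: meshes with gear 5 -> depth 6 -> positive (opposite of gear 5)
Queried indices 0, 1, 3, 4, 5, 6 -> positive, negative, negative, positive, negative, positive

Answer: positive negative negative positive negative positive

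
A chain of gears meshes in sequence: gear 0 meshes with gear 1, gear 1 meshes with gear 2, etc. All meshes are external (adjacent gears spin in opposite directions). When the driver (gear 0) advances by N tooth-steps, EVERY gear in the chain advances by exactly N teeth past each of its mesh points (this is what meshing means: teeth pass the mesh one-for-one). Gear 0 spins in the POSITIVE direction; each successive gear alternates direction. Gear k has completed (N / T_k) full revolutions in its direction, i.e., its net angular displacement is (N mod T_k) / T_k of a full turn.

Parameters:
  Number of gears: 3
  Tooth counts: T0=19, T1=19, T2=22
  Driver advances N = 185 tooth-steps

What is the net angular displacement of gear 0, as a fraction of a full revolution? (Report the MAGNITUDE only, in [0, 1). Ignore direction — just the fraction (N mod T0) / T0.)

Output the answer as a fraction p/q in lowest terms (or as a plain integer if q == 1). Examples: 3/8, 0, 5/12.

Answer: 14/19

Derivation:
Chain of 3 gears, tooth counts: [19, 19, 22]
  gear 0: T0=19, direction=positive, advance = 185 mod 19 = 14 teeth = 14/19 turn
  gear 1: T1=19, direction=negative, advance = 185 mod 19 = 14 teeth = 14/19 turn
  gear 2: T2=22, direction=positive, advance = 185 mod 22 = 9 teeth = 9/22 turn
Gear 0: 185 mod 19 = 14
Fraction = 14 / 19 = 14/19 (gcd(14,19)=1) = 14/19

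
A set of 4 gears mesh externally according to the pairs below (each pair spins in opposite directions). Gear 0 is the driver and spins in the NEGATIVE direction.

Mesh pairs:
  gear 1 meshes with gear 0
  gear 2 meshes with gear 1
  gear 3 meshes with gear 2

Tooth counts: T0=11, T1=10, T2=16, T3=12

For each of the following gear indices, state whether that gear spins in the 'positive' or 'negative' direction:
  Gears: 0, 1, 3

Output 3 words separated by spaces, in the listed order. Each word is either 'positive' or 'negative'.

Answer: negative positive positive

Derivation:
Gear 0 (driver): negative (depth 0)
  gear 1: meshes with gear 0 -> depth 1 -> positive (opposite of gear 0)
  gear 2: meshes with gear 1 -> depth 2 -> negative (opposite of gear 1)
  gear 3: meshes with gear 2 -> depth 3 -> positive (opposite of gear 2)
Queried indices 0, 1, 3 -> negative, positive, positive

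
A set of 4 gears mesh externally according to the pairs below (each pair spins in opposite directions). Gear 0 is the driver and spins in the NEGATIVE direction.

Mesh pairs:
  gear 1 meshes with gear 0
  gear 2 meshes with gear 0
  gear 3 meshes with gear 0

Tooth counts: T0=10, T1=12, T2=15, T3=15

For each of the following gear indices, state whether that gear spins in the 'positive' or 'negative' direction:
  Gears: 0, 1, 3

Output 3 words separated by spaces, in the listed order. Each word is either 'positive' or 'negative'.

Gear 0 (driver): negative (depth 0)
  gear 1: meshes with gear 0 -> depth 1 -> positive (opposite of gear 0)
  gear 2: meshes with gear 0 -> depth 1 -> positive (opposite of gear 0)
  gear 3: meshes with gear 0 -> depth 1 -> positive (opposite of gear 0)
Queried indices 0, 1, 3 -> negative, positive, positive

Answer: negative positive positive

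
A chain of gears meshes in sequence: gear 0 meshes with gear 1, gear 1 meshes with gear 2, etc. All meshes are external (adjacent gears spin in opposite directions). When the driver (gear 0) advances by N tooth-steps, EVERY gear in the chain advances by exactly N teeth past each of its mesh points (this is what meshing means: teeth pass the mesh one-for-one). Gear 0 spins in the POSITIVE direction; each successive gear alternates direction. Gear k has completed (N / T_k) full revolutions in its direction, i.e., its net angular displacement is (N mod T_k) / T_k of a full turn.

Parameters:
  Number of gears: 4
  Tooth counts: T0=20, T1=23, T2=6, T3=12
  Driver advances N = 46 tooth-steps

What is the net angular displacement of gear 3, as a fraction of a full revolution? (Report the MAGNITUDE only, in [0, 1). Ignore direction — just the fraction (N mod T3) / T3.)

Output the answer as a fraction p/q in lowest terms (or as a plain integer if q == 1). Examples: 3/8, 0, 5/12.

Answer: 5/6

Derivation:
Chain of 4 gears, tooth counts: [20, 23, 6, 12]
  gear 0: T0=20, direction=positive, advance = 46 mod 20 = 6 teeth = 6/20 turn
  gear 1: T1=23, direction=negative, advance = 46 mod 23 = 0 teeth = 0/23 turn
  gear 2: T2=6, direction=positive, advance = 46 mod 6 = 4 teeth = 4/6 turn
  gear 3: T3=12, direction=negative, advance = 46 mod 12 = 10 teeth = 10/12 turn
Gear 3: 46 mod 12 = 10
Fraction = 10 / 12 = 5/6 (gcd(10,12)=2) = 5/6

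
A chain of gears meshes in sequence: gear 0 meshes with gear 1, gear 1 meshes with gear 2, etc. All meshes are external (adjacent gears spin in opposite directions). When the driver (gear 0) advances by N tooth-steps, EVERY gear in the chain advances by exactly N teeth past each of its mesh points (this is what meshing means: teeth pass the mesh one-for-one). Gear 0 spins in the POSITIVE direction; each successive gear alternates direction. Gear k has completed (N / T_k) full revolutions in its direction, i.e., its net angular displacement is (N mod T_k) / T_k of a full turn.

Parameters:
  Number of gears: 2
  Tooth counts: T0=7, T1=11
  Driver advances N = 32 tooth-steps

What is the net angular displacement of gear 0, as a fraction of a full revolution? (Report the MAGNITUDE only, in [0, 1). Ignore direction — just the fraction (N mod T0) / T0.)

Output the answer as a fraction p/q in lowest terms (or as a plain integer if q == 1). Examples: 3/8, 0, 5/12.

Answer: 4/7

Derivation:
Chain of 2 gears, tooth counts: [7, 11]
  gear 0: T0=7, direction=positive, advance = 32 mod 7 = 4 teeth = 4/7 turn
  gear 1: T1=11, direction=negative, advance = 32 mod 11 = 10 teeth = 10/11 turn
Gear 0: 32 mod 7 = 4
Fraction = 4 / 7 = 4/7 (gcd(4,7)=1) = 4/7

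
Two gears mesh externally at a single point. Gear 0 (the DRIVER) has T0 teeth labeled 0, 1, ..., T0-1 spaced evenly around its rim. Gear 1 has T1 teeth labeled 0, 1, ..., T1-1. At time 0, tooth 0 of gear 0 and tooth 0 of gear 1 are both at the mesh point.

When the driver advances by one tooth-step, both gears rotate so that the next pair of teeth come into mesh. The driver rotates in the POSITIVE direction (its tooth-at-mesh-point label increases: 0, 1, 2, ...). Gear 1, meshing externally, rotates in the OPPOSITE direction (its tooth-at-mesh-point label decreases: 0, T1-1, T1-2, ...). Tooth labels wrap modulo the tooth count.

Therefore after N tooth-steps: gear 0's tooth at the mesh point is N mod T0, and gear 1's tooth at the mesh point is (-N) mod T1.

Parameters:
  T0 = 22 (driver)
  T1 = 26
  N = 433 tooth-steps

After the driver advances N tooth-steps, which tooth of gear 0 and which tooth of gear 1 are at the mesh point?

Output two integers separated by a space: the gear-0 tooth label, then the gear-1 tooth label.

Answer: 15 9

Derivation:
Gear 0 (driver, T0=22): tooth at mesh = N mod T0
  433 = 19 * 22 + 15, so 433 mod 22 = 15
  gear 0 tooth = 15
Gear 1 (driven, T1=26): tooth at mesh = (-N) mod T1
  433 = 16 * 26 + 17, so 433 mod 26 = 17
  (-433) mod 26 = (-17) mod 26 = 26 - 17 = 9
Mesh after 433 steps: gear-0 tooth 15 meets gear-1 tooth 9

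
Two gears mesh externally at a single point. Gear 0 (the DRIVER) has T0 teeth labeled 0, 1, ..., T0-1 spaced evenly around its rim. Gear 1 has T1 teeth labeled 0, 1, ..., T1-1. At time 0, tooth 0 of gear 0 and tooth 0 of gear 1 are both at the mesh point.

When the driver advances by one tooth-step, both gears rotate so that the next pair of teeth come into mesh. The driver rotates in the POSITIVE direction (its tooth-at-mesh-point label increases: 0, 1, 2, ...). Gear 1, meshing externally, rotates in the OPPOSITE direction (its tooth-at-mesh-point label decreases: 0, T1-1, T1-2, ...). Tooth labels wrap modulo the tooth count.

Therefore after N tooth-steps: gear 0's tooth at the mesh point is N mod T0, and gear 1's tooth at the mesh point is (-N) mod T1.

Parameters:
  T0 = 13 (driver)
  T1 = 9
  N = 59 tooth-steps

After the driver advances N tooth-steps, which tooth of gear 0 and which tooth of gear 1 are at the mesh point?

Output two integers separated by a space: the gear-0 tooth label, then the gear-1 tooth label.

Answer: 7 4

Derivation:
Gear 0 (driver, T0=13): tooth at mesh = N mod T0
  59 = 4 * 13 + 7, so 59 mod 13 = 7
  gear 0 tooth = 7
Gear 1 (driven, T1=9): tooth at mesh = (-N) mod T1
  59 = 6 * 9 + 5, so 59 mod 9 = 5
  (-59) mod 9 = (-5) mod 9 = 9 - 5 = 4
Mesh after 59 steps: gear-0 tooth 7 meets gear-1 tooth 4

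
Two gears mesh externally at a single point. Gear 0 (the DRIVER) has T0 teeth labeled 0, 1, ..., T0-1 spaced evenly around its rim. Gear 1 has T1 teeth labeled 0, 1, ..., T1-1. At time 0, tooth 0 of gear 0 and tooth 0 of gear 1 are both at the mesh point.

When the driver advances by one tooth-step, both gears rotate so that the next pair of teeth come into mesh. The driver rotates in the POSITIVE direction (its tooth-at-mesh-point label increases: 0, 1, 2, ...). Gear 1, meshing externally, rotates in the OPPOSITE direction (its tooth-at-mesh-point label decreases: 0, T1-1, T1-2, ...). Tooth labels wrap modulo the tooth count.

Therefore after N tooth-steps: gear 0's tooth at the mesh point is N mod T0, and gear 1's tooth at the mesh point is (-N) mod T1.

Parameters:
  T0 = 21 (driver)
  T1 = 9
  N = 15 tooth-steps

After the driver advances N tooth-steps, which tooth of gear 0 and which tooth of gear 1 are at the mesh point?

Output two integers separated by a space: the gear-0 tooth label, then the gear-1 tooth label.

Answer: 15 3

Derivation:
Gear 0 (driver, T0=21): tooth at mesh = N mod T0
  15 = 0 * 21 + 15, so 15 mod 21 = 15
  gear 0 tooth = 15
Gear 1 (driven, T1=9): tooth at mesh = (-N) mod T1
  15 = 1 * 9 + 6, so 15 mod 9 = 6
  (-15) mod 9 = (-6) mod 9 = 9 - 6 = 3
Mesh after 15 steps: gear-0 tooth 15 meets gear-1 tooth 3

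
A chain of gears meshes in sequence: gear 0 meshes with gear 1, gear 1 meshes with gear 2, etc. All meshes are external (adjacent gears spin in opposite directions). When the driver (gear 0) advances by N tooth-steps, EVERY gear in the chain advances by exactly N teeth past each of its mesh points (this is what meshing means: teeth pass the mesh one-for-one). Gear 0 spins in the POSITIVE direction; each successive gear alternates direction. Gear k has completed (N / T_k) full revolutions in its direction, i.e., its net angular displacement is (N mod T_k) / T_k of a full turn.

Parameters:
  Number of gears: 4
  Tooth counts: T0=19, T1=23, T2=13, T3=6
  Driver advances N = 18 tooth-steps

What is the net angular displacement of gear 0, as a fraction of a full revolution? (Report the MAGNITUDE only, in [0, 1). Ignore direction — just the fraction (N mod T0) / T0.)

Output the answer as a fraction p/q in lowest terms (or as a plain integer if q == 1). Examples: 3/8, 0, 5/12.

Chain of 4 gears, tooth counts: [19, 23, 13, 6]
  gear 0: T0=19, direction=positive, advance = 18 mod 19 = 18 teeth = 18/19 turn
  gear 1: T1=23, direction=negative, advance = 18 mod 23 = 18 teeth = 18/23 turn
  gear 2: T2=13, direction=positive, advance = 18 mod 13 = 5 teeth = 5/13 turn
  gear 3: T3=6, direction=negative, advance = 18 mod 6 = 0 teeth = 0/6 turn
Gear 0: 18 mod 19 = 18
Fraction = 18 / 19 = 18/19 (gcd(18,19)=1) = 18/19

Answer: 18/19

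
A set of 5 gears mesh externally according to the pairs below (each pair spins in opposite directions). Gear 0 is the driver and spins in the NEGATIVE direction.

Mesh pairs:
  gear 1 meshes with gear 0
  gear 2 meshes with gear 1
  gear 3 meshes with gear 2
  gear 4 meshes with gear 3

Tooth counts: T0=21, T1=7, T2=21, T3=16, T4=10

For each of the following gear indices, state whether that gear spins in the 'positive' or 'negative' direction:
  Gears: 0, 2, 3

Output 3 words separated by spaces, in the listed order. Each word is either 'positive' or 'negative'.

Answer: negative negative positive

Derivation:
Gear 0 (driver): negative (depth 0)
  gear 1: meshes with gear 0 -> depth 1 -> positive (opposite of gear 0)
  gear 2: meshes with gear 1 -> depth 2 -> negative (opposite of gear 1)
  gear 3: meshes with gear 2 -> depth 3 -> positive (opposite of gear 2)
  gear 4: meshes with gear 3 -> depth 4 -> negative (opposite of gear 3)
Queried indices 0, 2, 3 -> negative, negative, positive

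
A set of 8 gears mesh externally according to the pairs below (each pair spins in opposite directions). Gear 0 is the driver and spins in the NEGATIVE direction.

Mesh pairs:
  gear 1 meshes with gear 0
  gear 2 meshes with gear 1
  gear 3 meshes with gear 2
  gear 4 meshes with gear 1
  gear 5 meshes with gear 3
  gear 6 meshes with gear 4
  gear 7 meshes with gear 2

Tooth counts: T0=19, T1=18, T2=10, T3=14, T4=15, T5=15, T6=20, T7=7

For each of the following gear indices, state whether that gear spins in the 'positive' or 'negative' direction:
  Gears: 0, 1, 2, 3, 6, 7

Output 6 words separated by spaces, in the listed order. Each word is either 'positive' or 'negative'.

Gear 0 (driver): negative (depth 0)
  gear 1: meshes with gear 0 -> depth 1 -> positive (opposite of gear 0)
  gear 2: meshes with gear 1 -> depth 2 -> negative (opposite of gear 1)
  gear 3: meshes with gear 2 -> depth 3 -> positive (opposite of gear 2)
  gear 4: meshes with gear 1 -> depth 2 -> negative (opposite of gear 1)
  gear 5: meshes with gear 3 -> depth 4 -> negative (opposite of gear 3)
  gear 6: meshes with gear 4 -> depth 3 -> positive (opposite of gear 4)
  gear 7: meshes with gear 2 -> depth 3 -> positive (opposite of gear 2)
Queried indices 0, 1, 2, 3, 6, 7 -> negative, positive, negative, positive, positive, positive

Answer: negative positive negative positive positive positive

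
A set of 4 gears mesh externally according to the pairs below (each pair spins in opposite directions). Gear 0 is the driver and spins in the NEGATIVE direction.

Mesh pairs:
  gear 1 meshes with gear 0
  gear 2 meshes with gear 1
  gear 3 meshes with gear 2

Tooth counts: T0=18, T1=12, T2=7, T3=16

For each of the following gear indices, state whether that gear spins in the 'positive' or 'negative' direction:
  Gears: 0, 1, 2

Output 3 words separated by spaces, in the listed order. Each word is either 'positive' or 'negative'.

Gear 0 (driver): negative (depth 0)
  gear 1: meshes with gear 0 -> depth 1 -> positive (opposite of gear 0)
  gear 2: meshes with gear 1 -> depth 2 -> negative (opposite of gear 1)
  gear 3: meshes with gear 2 -> depth 3 -> positive (opposite of gear 2)
Queried indices 0, 1, 2 -> negative, positive, negative

Answer: negative positive negative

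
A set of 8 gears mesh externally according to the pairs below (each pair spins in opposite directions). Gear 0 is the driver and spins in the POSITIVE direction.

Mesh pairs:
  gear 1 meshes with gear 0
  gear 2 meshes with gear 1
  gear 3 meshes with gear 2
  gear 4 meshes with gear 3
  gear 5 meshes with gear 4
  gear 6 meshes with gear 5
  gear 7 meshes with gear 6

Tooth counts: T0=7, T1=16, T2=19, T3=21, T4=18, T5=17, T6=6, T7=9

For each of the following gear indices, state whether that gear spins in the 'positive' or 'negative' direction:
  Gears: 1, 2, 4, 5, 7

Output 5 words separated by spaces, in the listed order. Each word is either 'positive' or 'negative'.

Gear 0 (driver): positive (depth 0)
  gear 1: meshes with gear 0 -> depth 1 -> negative (opposite of gear 0)
  gear 2: meshes with gear 1 -> depth 2 -> positive (opposite of gear 1)
  gear 3: meshes with gear 2 -> depth 3 -> negative (opposite of gear 2)
  gear 4: meshes with gear 3 -> depth 4 -> positive (opposite of gear 3)
  gear 5: meshes with gear 4 -> depth 5 -> negative (opposite of gear 4)
  gear 6: meshes with gear 5 -> depth 6 -> positive (opposite of gear 5)
  gear 7: meshes with gear 6 -> depth 7 -> negative (opposite of gear 6)
Queried indices 1, 2, 4, 5, 7 -> negative, positive, positive, negative, negative

Answer: negative positive positive negative negative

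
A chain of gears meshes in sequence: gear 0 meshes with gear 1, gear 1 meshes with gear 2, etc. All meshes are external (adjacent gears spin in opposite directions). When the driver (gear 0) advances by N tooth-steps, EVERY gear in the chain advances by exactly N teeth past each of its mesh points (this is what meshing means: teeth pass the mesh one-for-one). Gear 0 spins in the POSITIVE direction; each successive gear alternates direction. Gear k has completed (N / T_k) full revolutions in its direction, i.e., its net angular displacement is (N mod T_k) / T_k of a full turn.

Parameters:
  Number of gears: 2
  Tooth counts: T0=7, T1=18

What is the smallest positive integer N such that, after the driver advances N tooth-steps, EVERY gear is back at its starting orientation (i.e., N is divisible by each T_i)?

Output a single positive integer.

Answer: 126

Derivation:
Gear k returns to start when N is a multiple of T_k.
All gears at start simultaneously when N is a common multiple of [7, 18]; the smallest such N is lcm(7, 18).
Start: lcm = T0 = 7
Fold in T1=18: gcd(7, 18) = 1; lcm(7, 18) = 7 * 18 / 1 = 126 / 1 = 126
Full cycle length = 126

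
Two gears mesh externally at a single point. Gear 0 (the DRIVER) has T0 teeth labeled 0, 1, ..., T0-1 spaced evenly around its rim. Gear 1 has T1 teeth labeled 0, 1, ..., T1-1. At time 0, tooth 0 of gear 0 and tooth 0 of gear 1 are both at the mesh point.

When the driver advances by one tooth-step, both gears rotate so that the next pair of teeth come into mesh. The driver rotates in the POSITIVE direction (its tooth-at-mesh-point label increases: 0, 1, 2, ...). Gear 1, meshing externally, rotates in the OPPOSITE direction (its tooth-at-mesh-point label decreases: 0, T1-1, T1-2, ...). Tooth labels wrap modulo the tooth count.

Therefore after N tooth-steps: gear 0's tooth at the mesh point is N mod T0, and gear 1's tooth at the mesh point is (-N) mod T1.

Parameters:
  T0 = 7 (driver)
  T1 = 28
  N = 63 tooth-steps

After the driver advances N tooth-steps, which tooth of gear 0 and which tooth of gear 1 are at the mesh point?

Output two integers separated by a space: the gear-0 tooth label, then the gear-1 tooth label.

Answer: 0 21

Derivation:
Gear 0 (driver, T0=7): tooth at mesh = N mod T0
  63 = 9 * 7 + 0, so 63 mod 7 = 0
  gear 0 tooth = 0
Gear 1 (driven, T1=28): tooth at mesh = (-N) mod T1
  63 = 2 * 28 + 7, so 63 mod 28 = 7
  (-63) mod 28 = (-7) mod 28 = 28 - 7 = 21
Mesh after 63 steps: gear-0 tooth 0 meets gear-1 tooth 21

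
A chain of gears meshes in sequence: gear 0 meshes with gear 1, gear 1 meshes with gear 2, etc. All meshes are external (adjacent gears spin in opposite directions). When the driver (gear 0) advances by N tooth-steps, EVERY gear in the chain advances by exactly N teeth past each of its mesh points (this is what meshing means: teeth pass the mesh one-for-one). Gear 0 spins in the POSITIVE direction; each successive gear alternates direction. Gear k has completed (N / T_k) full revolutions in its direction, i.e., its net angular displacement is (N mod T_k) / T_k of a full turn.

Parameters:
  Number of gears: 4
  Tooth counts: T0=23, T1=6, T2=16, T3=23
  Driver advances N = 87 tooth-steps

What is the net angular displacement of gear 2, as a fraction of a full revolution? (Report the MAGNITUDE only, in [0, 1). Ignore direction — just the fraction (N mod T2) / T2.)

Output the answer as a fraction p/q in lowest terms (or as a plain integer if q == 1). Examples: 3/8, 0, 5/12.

Chain of 4 gears, tooth counts: [23, 6, 16, 23]
  gear 0: T0=23, direction=positive, advance = 87 mod 23 = 18 teeth = 18/23 turn
  gear 1: T1=6, direction=negative, advance = 87 mod 6 = 3 teeth = 3/6 turn
  gear 2: T2=16, direction=positive, advance = 87 mod 16 = 7 teeth = 7/16 turn
  gear 3: T3=23, direction=negative, advance = 87 mod 23 = 18 teeth = 18/23 turn
Gear 2: 87 mod 16 = 7
Fraction = 7 / 16 = 7/16 (gcd(7,16)=1) = 7/16

Answer: 7/16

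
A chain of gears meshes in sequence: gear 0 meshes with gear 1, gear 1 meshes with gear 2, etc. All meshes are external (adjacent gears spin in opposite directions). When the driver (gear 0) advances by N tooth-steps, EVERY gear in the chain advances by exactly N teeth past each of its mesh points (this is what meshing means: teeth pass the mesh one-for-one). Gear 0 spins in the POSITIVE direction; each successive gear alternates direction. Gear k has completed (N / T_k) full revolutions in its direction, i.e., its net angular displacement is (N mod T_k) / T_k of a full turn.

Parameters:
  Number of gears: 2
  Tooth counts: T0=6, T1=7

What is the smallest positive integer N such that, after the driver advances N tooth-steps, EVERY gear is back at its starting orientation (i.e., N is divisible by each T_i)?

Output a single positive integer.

Answer: 42

Derivation:
Gear k returns to start when N is a multiple of T_k.
All gears at start simultaneously when N is a common multiple of [6, 7]; the smallest such N is lcm(6, 7).
Start: lcm = T0 = 6
Fold in T1=7: gcd(6, 7) = 1; lcm(6, 7) = 6 * 7 / 1 = 42 / 1 = 42
Full cycle length = 42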